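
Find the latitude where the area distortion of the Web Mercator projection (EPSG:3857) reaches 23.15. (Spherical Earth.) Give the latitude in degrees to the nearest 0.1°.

Mercator areal scale is sec²φ.
sec²φ = 23.15  ⇒  cos²φ = 0.04320  ⇒  cos φ = 0.2078.
φ = arccos(0.2078) ≈ 78.0°.

78.0°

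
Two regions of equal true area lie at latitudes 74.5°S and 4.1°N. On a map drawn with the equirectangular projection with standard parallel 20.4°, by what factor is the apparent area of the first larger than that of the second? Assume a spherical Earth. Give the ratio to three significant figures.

3.73

With standard parallel φ₀ = 20.4°, the equirectangular projection gives x = Rλ cos φ₀, y = Rφ, so h = 1 and k = cos 20.4° / cos φ.
Areal scale at 74.5°: h·k = 1.000 × 3.507 = 3.507.
Areal scale at 4.1°: h·k = 1.000 × 0.9397 = 0.9397.
Ratio = 3.507/0.9397 ≈ 3.73.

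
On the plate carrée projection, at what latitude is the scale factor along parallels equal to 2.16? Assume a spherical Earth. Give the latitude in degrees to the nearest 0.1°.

62.4°

Plate carrée: h = 1, k = sec φ along parallels.
sec φ = 2.16  ⇒  cos φ = 0.4630  ⇒  φ ≈ 62.4°.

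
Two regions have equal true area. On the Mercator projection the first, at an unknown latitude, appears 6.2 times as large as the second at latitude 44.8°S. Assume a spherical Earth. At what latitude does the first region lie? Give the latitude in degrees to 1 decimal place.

On Mercator, (apparent₁)/(apparent₂) = sec²φ₁ / sec²φ₂ when true areas are equal.
cos²φ₂ / cos²φ₁ = 6.2  ⇒  cos φ₁ = cos 44.8° / √6.2 = 0.7096/2.490 = 0.2850.
φ₁ = arccos(0.2850) ≈ 73.4°.

73.4°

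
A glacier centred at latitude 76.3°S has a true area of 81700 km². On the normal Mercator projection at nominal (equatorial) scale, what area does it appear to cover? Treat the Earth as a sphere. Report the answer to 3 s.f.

1460000 km²

For Mercator, h = k = sec φ (a conformal cylindrical projection has a single point scale, 1/cos φ).
Areal scale = k² = sec²φ = 1/cos²(76.3°) = 1/0.2368² = 17.83.
Apparent area = 81700 × 17.83 ≈ 1460000 km².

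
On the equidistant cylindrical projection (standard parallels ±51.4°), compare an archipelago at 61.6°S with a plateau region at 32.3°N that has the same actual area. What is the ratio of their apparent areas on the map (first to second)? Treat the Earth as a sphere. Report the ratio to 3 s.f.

The equidistant cylindrical projection with φ₀ = 51.4° has h = 1 (meridians true) and k = cos φ₀ / cos φ along parallels.
Areal scale at 61.6°: h·k = 1.000 × 1.312 = 1.312.
Areal scale at 32.3°: h·k = 1.000 × 0.7381 = 0.7381.
Ratio = 1.312/0.7381 ≈ 1.78.

1.78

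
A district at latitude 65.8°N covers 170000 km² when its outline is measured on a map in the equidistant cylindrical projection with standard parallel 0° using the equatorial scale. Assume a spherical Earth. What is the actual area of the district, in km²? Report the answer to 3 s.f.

69700 km²

In the plate carrée (x = Rλ, y = Rφ), meridians are true-scale (h = 1) and parallels are stretched by k = sec φ.
Areal scale = h·k = 1 × sec φ; at 65.8°, h = 1.000, k = 2.439, so h·k = 2.439.
True area = apparent / (areal scale) = 170000 / 2.439 ≈ 69700 km².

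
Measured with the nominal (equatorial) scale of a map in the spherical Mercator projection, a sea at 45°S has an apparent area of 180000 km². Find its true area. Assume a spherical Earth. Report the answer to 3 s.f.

Mercator is conformal, so the point scale is isotropic: h = k = sec φ = 1/cos φ.
Areal scale = k² = sec²φ = 1/cos²(45°) = 1/0.7071² = 2.000.
True area = apparent / (areal scale) = 180000 / 2.000 ≈ 90000 km².

90000 km²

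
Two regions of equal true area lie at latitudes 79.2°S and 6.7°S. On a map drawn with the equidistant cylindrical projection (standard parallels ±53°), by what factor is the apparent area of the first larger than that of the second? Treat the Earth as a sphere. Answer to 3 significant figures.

With standard parallel φ₀ = 53°, the equirectangular projection gives x = Rλ cos φ₀, y = Rφ, so h = 1 and k = cos 53° / cos φ.
Areal scale at 79.2°: h·k = 1.000 × 3.212 = 3.212.
Areal scale at 6.7°: h·k = 1.000 × 0.6060 = 0.6060.
Ratio = 3.212/0.6060 ≈ 5.30.

5.30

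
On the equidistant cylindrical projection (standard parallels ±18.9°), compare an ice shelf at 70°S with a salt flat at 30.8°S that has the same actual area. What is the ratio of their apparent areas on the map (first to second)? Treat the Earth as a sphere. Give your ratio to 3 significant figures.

2.51

The equidistant cylindrical projection with φ₀ = 18.9° has h = 1 (meridians true) and k = cos φ₀ / cos φ along parallels.
Areal scale at 70°: h·k = 1.000 × 2.766 = 2.766.
Areal scale at 30.8°: h·k = 1.000 × 1.101 = 1.101.
Ratio = 2.766/1.101 ≈ 2.51.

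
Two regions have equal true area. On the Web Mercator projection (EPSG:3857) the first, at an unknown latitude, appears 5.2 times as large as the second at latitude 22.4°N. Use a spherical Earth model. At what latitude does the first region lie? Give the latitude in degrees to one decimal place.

66.1°

On Mercator, (apparent₁)/(apparent₂) = sec²φ₁ / sec²φ₂ when true areas are equal.
cos²φ₂ / cos²φ₁ = 5.2  ⇒  cos φ₁ = cos 22.4° / √5.2 = 0.9245/2.280 = 0.4054.
φ₁ = arccos(0.4054) ≈ 66.1°.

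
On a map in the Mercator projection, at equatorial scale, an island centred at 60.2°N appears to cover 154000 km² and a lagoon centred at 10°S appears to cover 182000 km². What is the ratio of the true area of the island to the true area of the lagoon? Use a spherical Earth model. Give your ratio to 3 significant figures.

On Mercator the areal scale is sec²φ, so true area = apparent × cos²φ.
True area of island: 154000 × cos²(60.2°) = 154000 × 0.2470 = 38040 km².
True area of lagoon: 182000 × cos²(10°) = 182000 × 0.9698 = 176500 km².
Ratio = 38040 / 176500 ≈ 0.215.

0.215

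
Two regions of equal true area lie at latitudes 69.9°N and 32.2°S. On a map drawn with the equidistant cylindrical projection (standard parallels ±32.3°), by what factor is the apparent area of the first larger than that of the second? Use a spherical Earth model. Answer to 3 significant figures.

The equidistant cylindrical projection with φ₀ = 32.3° has h = 1 (meridians true) and k = cos φ₀ / cos φ along parallels.
Areal scale at 69.9°: h·k = 1.000 × 2.460 = 2.460.
Areal scale at 32.2°: h·k = 1.000 × 0.9989 = 0.9989.
Ratio = 2.460/0.9989 ≈ 2.46.

2.46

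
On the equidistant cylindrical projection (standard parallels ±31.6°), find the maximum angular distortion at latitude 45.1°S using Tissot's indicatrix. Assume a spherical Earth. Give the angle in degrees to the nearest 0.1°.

The equidistant cylindrical projection with φ₀ = 31.6° has h = 1 (meridians true) and k = cos φ₀ / cos φ along parallels.
At 45.1°: h = 1.000, k = 1.207; principal scales a = 1.207, b = 1.000.
sin(ω/2) = (a − b)/(a + b) = 0.2066/2.207 = 0.09364, so ω = 2 arcsin(0.09364) ≈ 10.7°.

10.7°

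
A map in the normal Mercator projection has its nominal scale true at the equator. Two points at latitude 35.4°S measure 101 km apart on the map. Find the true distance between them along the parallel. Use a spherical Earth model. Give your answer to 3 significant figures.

For Mercator, h = k = sec φ (a conformal cylindrical projection has a single point scale, 1/cos φ).
Along the parallel at 35.4°, map distances are exaggerated by k = sec 35.4° = 1.227.
True distance = 101 / 1.227 = 101 × cos 35.4° ≈ 82.3 km.

82.3 km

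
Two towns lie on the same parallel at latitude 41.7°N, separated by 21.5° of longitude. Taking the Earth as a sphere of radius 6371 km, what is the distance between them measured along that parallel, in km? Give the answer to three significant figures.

Arc length along a parallel = R cos φ · Δλ (with Δλ in radians).
= 6371 × cos 41.7° × (21.5° × π/180) = 6371 × 0.7466 × 0.3752 ≈ 1780 km.

1780 km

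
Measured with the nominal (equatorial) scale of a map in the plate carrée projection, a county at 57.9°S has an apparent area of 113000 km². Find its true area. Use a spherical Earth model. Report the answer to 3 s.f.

60000 km²

Plate carrée maps x = Rλ, y = Rφ. The meridian scale is h = 1 and the parallel scale is k = 1/cos φ = sec φ.
Areal scale = h·k = 1 × sec φ; at 57.9°, h = 1.000, k = 1.882, so h·k = 1.882.
True area = apparent / (areal scale) = 113000 / 1.882 ≈ 60000 km².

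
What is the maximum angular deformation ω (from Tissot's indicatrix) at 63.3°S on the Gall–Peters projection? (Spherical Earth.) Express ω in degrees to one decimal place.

Gall–Peters is a cylindrical equal-area projection with standard parallels at ±45°. A cylindrical equal-area projection with standard parallel φ₀ has meridian scale h = cos φ / cos φ₀ and parallel scale k = cos φ₀ / cos φ (so areas are preserved, h·k = 1).
At 63.3°: h = 0.6354, k = 1.574; principal scales a = 1.574, b = 0.6354.
sin(ω/2) = (a − b)/(a + b) = 0.9383/2.209 = 0.4247, so ω = 2 arcsin(0.4247) ≈ 50.3°.

50.3°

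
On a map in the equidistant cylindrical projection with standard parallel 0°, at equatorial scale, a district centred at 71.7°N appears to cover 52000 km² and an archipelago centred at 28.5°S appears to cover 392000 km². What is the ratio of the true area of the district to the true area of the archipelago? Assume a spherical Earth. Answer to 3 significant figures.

0.0474

On the plate carrée, areal scale = h·k = 1 × sec φ, so true area = apparent × cos φ.
True area of district: 52000 × cos(71.7°) = 52000 × 0.3140 = 16330 km².
True area of archipelago: 392000 × cos(28.5°) = 392000 × 0.8788 = 344500 km².
Ratio = 16330 / 344500 ≈ 0.0474.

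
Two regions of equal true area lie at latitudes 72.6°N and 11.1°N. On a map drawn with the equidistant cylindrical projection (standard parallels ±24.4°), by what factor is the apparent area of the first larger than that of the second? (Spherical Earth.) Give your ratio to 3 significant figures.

3.28

The equidistant cylindrical projection with φ₀ = 24.4° has h = 1 (meridians true) and k = cos φ₀ / cos φ along parallels.
Areal scale at 72.6°: h·k = 1.000 × 3.045 = 3.045.
Areal scale at 11.1°: h·k = 1.000 × 0.9280 = 0.9280.
Ratio = 3.045/0.9280 ≈ 3.28.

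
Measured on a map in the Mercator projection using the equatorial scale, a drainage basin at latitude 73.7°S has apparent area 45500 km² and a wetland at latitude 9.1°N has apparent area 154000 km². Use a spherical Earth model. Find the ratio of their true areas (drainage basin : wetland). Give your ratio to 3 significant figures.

Since Mercator area scale is 1/cos²φ, the true area equals the apparent area multiplied by cos²φ.
True area of drainage basin: 45500 × cos²(73.7°) = 45500 × 0.07877 = 3584 km².
True area of wetland: 154000 × cos²(9.1°) = 154000 × 0.9750 = 150100 km².
Ratio = 3584 / 150100 ≈ 0.0239.

0.0239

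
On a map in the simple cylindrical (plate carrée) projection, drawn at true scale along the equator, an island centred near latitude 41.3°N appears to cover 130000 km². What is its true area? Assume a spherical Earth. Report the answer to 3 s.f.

97700 km²

Plate carrée maps x = Rλ, y = Rφ. The meridian scale is h = 1 and the parallel scale is k = 1/cos φ = sec φ.
Areal scale = h·k = 1 × sec φ; at 41.3°, h = 1.000, k = 1.331, so h·k = 1.331.
True area = apparent / (areal scale) = 130000 / 1.331 ≈ 97700 km².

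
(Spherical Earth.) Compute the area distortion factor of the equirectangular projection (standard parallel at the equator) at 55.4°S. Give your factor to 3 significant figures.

Plate carrée maps x = Rλ, y = Rφ. The meridian scale is h = 1 and the parallel scale is k = 1/cos φ = sec φ.
Areal scale = h·k = 1 × sec φ; at 55.4°, h = 1.000, k = 1.761, so h·k = 1.761.

1.76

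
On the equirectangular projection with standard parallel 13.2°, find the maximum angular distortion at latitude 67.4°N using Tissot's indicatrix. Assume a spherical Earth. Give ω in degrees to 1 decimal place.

The equidistant cylindrical projection with φ₀ = 13.2° has h = 1 (meridians true) and k = cos φ₀ / cos φ along parallels.
At 67.4°: h = 1.000, k = 2.533; principal scales a = 2.533, b = 1.000.
sin(ω/2) = (a − b)/(a + b) = 1.533/3.533 = 0.4340, so ω = 2 arcsin(0.4340) ≈ 51.4°.

51.4°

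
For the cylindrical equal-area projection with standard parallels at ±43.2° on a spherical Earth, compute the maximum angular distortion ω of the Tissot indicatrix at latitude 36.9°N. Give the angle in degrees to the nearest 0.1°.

10.6°

Cylindrical equal-area (φ₀ = 43.2°): h = cos φ / cos 43.2° along meridians, k = cos 43.2° / cos φ along parallels; h·k = 1.
At 36.9°: h = 1.097, k = 0.9116; principal scales a = 1.097, b = 0.9116.
sin(ω/2) = (a − b)/(a + b) = 0.1854/2.009 = 0.09232, so ω = 2 arcsin(0.09232) ≈ 10.6°.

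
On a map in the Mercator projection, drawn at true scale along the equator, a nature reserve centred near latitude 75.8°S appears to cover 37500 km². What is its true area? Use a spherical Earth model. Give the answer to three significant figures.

For Mercator, h = k = sec φ (a conformal cylindrical projection has a single point scale, 1/cos φ).
Areal scale = k² = sec²φ = 1/cos²(75.8°) = 1/0.2453² = 16.62.
True area = apparent / (areal scale) = 37500 / 16.62 ≈ 2260 km².

2260 km²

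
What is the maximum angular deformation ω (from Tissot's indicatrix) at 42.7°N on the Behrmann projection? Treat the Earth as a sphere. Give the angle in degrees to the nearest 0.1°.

18.7°

The Behrmann projection is cylindrical equal-area with φ₀ = 30°. A cylindrical equal-area projection with standard parallel φ₀ has meridian scale h = cos φ / cos φ₀ and parallel scale k = cos φ₀ / cos φ (so areas are preserved, h·k = 1).
At 42.7°: h = 0.8486, k = 1.178; principal scales a = 1.178, b = 0.8486.
sin(ω/2) = (a − b)/(a + b) = 0.3298/2.027 = 0.1627, so ω = 2 arcsin(0.1627) ≈ 18.7°.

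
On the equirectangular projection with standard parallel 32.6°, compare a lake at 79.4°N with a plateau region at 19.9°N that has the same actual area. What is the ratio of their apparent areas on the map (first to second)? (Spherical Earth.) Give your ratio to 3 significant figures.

5.11

The equidistant cylindrical projection with φ₀ = 32.6° has h = 1 (meridians true) and k = cos φ₀ / cos φ along parallels.
Areal scale at 79.4°: h·k = 1.000 × 4.580 = 4.580.
Areal scale at 19.9°: h·k = 1.000 × 0.8960 = 0.8960.
Ratio = 4.580/0.8960 ≈ 5.11.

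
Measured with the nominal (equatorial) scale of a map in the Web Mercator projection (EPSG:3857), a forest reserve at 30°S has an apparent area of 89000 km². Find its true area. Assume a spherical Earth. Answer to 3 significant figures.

Mercator is conformal, so the point scale is isotropic: h = k = sec φ = 1/cos φ.
Areal scale = k² = sec²φ = 1/cos²(30°) = 1/0.8660² = 1.333.
True area = apparent / (areal scale) = 89000 / 1.333 ≈ 66800 km².

66800 km²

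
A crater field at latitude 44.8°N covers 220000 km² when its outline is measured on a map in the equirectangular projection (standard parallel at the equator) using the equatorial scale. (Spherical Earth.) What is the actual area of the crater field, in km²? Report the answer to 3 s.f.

156000 km²

Plate carrée maps x = Rλ, y = Rφ. The meridian scale is h = 1 and the parallel scale is k = 1/cos φ = sec φ.
Areal scale = h·k = 1 × sec φ; at 44.8°, h = 1.000, k = 1.409, so h·k = 1.409.
True area = apparent / (areal scale) = 220000 / 1.409 ≈ 156000 km².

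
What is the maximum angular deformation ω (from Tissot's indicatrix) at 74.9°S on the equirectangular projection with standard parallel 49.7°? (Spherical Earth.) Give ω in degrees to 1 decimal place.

50.4°

With standard parallel φ₀ = 49.7°, the equirectangular projection gives x = Rλ cos φ₀, y = Rφ, so h = 1 and k = cos 49.7° / cos φ.
At 74.9°: h = 1.000, k = 2.483; principal scales a = 2.483, b = 1.000.
sin(ω/2) = (a − b)/(a + b) = 1.483/3.483 = 0.4258, so ω = 2 arcsin(0.4258) ≈ 50.4°.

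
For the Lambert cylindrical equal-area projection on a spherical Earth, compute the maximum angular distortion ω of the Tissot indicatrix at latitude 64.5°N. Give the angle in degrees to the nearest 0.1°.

86.8°

The Lambert cylindrical equal-area projection is the cylindrical equal-area projection with its standard parallel at the equator (φ₀ = 0). Cylindrical equal-area (φ₀ = 0°): h = cos φ / cos 0° along meridians, k = cos 0° / cos φ along parallels; h·k = 1.
At 64.5°: h = 0.4305, k = 2.323; principal scales a = 2.323, b = 0.4305.
sin(ω/2) = (a − b)/(a + b) = 1.892/2.753 = 0.6873, so ω = 2 arcsin(0.6873) ≈ 86.8°.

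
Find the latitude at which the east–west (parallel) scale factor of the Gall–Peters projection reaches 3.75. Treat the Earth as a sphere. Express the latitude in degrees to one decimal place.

Gall–Peters is a cylindrical equal-area projection with standard parallels at ±45°. A cylindrical equal-area projection with standard parallel φ₀ has meridian scale h = cos φ / cos φ₀ and parallel scale k = cos φ₀ / cos φ (so areas are preserved, h·k = 1).
k = cos φ₀ / cos φ = 3.75  ⇒  cos φ = cos 45° / 3.75 = 0.1886.
φ = arccos(0.1886) ≈ 79.1°.

79.1°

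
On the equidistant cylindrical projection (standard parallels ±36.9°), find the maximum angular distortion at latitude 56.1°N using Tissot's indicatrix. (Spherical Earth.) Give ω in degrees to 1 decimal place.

20.5°

With standard parallel φ₀ = 36.9°, the equirectangular projection gives x = Rλ cos φ₀, y = Rφ, so h = 1 and k = cos 36.9° / cos φ.
At 56.1°: h = 1.000, k = 1.434; principal scales a = 1.434, b = 1.000.
sin(ω/2) = (a − b)/(a + b) = 0.4338/2.434 = 0.1782, so ω = 2 arcsin(0.1782) ≈ 20.5°.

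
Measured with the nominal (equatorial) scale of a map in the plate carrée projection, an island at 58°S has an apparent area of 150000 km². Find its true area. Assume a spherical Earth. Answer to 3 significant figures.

In the plate carrée (x = Rλ, y = Rφ), meridians are true-scale (h = 1) and parallels are stretched by k = sec φ.
Areal scale = h·k = 1 × sec φ; at 58°, h = 1.000, k = 1.887, so h·k = 1.887.
True area = apparent / (areal scale) = 150000 / 1.887 ≈ 79500 km².

79500 km²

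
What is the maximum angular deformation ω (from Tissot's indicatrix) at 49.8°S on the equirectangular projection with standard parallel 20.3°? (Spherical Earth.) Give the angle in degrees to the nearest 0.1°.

21.3°

In the equirectangular projection with standard parallel φ₀ = 20.3° (x = Rλ cos φ₀, y = Rφ), meridians are true-scale (h = 1) and the parallel scale is k = cos φ₀ / cos φ.
At 49.8°: h = 1.000, k = 1.453; principal scales a = 1.453, b = 1.000.
sin(ω/2) = (a − b)/(a + b) = 0.4531/2.453 = 0.1847, so ω = 2 arcsin(0.1847) ≈ 21.3°.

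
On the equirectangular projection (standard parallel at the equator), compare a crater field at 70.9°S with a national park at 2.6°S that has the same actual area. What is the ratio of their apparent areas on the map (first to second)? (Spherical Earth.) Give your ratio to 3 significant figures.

3.05

Plate carrée maps x = Rλ, y = Rφ. The meridian scale is h = 1 and the parallel scale is k = 1/cos φ = sec φ.
Areal scale at 70.9°: h·k = 1.000 × 3.056 = 3.056.
Areal scale at 2.6°: h·k = 1.000 × 1.001 = 1.001.
Ratio = 3.056/1.001 ≈ 3.05.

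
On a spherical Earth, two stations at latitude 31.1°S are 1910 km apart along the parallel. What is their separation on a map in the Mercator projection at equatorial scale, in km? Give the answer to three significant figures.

Mercator is conformal, so the point scale is isotropic: h = k = sec φ = 1/cos φ.
Along the parallel, k = sec 31.1° = 1/0.8563 = 1.168.
Map distance = 1910 × 1.168 ≈ 2230 km.

2230 km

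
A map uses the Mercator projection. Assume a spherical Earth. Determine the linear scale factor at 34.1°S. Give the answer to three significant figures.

1.21

The Mercator projection is conformal; its linear scale factor is the same in every direction and equals sec φ = 1/cos φ.
k = 1/cos 34.1° = 1/0.8281 = 1.208.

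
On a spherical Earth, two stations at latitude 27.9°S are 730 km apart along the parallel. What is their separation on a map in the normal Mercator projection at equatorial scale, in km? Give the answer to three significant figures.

For Mercator, h = k = sec φ (a conformal cylindrical projection has a single point scale, 1/cos φ).
Along the parallel, k = sec 27.9° = 1/0.8838 = 1.132.
Map distance = 730 × 1.132 ≈ 826 km.

826 km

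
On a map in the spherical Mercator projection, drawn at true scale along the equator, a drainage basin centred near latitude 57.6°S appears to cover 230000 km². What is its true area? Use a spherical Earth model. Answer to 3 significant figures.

66000 km²

For Mercator, h = k = sec φ (a conformal cylindrical projection has a single point scale, 1/cos φ).
Areal scale = k² = sec²φ = 1/cos²(57.6°) = 1/0.5358² = 3.483.
True area = apparent / (areal scale) = 230000 / 3.483 ≈ 66000 km².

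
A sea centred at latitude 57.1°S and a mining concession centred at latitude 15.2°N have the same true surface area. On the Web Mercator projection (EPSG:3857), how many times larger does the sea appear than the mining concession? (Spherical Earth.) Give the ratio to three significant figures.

Mercator is conformal with k = sec φ, so areal scale = k² = sec²φ.
At 57.1°: sec²(57.1°) = 1/0.5432² = 3.389.
At 15.2°: sec²(15.2°) = 1/0.9650² = 1.074.
Ratio = 3.389/1.074 = cos²(15.2°)/cos²(57.1°) ≈ 3.16.

3.16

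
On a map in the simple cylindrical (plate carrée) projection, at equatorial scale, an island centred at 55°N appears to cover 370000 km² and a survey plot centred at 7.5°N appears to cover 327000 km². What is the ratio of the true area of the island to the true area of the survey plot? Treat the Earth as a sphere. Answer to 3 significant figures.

0.655

On the plate carrée, areal scale = h·k = 1 × sec φ, so true area = apparent × cos φ.
True area of island: 370000 × cos(55°) = 370000 × 0.5736 = 212200 km².
True area of survey plot: 327000 × cos(7.5°) = 327000 × 0.9914 = 324200 km².
Ratio = 212200 / 324200 ≈ 0.655.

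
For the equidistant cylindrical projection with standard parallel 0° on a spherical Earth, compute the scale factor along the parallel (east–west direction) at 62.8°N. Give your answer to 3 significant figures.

In the plate carrée (x = Rλ, y = Rφ), meridians are true-scale (h = 1) and parallels are stretched by k = sec φ.
k = 1/cos 62.8° = 1/0.4571 = 2.188.

2.19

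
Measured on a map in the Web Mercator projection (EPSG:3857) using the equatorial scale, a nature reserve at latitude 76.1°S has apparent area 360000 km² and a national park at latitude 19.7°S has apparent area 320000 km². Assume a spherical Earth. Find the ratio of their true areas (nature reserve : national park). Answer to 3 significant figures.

On Mercator the areal scale is sec²φ, so true area = apparent × cos²φ.
True area of nature reserve: 360000 × cos²(76.1°) = 360000 × 0.05771 = 20780 km².
True area of national park: 320000 × cos²(19.7°) = 320000 × 0.8864 = 283600 km².
Ratio = 20780 / 283600 ≈ 0.0732.

0.0732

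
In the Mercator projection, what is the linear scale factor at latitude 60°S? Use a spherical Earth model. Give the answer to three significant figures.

The Mercator projection is conformal; its linear scale factor is the same in every direction and equals sec φ = 1/cos φ.
k = 1/cos 60° = 1/0.5000 = 2.000.

2.00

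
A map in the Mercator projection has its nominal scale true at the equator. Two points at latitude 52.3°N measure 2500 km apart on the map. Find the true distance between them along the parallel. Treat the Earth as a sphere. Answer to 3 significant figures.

1530 km

For Mercator, h = k = sec φ (a conformal cylindrical projection has a single point scale, 1/cos φ).
Along the parallel at 52.3°, map distances are exaggerated by k = sec 52.3° = 1.635.
True distance = 2500 / 1.635 = 2500 × cos 52.3° ≈ 1530 km.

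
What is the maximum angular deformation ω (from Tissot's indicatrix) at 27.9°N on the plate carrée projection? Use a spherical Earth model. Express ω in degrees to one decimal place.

In the plate carrée (x = Rλ, y = Rφ), meridians are true-scale (h = 1) and parallels are stretched by k = sec φ.
At 27.9°: h = 1.000, k = 1.132; principal scales a = 1.132, b = 1.000.
sin(ω/2) = (a − b)/(a + b) = 0.1315/2.132 = 0.06170, so ω = 2 arcsin(0.06170) ≈ 7.1°.

7.1°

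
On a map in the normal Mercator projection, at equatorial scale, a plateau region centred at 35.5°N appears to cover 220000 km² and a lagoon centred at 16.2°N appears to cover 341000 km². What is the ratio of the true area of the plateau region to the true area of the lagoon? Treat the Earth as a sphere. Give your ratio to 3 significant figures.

Since Mercator area scale is 1/cos²φ, the true area equals the apparent area multiplied by cos²φ.
True area of plateau region: 220000 × cos²(35.5°) = 220000 × 0.6628 = 145800 km².
True area of lagoon: 341000 × cos²(16.2°) = 341000 × 0.9222 = 314500 km².
Ratio = 145800 / 314500 ≈ 0.464.

0.464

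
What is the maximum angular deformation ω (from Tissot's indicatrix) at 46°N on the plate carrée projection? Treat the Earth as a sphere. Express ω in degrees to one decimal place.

20.8°

Plate carrée maps x = Rλ, y = Rφ. The meridian scale is h = 1 and the parallel scale is k = 1/cos φ = sec φ.
At 46°: h = 1.000, k = 1.440; principal scales a = 1.440, b = 1.000.
sin(ω/2) = (a − b)/(a + b) = 0.4396/2.440 = 0.1802, so ω = 2 arcsin(0.1802) ≈ 20.8°.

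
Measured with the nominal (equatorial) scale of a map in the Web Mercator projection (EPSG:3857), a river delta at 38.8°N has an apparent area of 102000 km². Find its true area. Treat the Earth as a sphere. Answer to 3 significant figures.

62000 km²

The Mercator projection is conformal; its linear scale factor is the same in every direction and equals sec φ = 1/cos φ.
Areal scale = k² = sec²φ = 1/cos²(38.8°) = 1/0.7793² = 1.646.
True area = apparent / (areal scale) = 102000 / 1.646 ≈ 62000 km².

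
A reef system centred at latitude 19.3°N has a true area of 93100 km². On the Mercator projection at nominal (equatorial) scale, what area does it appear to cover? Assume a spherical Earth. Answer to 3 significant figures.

Mercator is conformal, so the point scale is isotropic: h = k = sec φ = 1/cos φ.
Areal scale = k² = sec²φ = 1/cos²(19.3°) = 1/0.9438² = 1.123.
Apparent area = 93100 × 1.123 ≈ 105000 km².

105000 km²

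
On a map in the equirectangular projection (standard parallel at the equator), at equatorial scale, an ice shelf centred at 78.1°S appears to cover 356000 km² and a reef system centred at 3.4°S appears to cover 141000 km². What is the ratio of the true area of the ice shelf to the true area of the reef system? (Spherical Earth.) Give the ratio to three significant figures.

On the plate carrée, areal scale = h·k = 1 × sec φ, so true area = apparent × cos φ.
True area of ice shelf: 356000 × cos(78.1°) = 356000 × 0.2062 = 73410 km².
True area of reef system: 141000 × cos(3.4°) = 141000 × 0.9982 = 140800 km².
Ratio = 73410 / 140800 ≈ 0.522.

0.522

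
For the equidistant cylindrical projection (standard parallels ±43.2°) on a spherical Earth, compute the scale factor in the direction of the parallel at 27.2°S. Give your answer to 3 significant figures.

0.820

In the equirectangular projection with standard parallel φ₀ = 43.2° (x = Rλ cos φ₀, y = Rφ), meridians are true-scale (h = 1) and the parallel scale is k = cos φ₀ / cos φ.
k = cos 43.2° / cos 27.2° = 0.7290/0.8894 = 0.8196.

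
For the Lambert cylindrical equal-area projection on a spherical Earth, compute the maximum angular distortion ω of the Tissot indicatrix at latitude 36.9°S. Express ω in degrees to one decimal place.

The Lambert cylindrical equal-area projection is the cylindrical equal-area projection with its standard parallel at the equator (φ₀ = 0). For cylindrical equal-area with standard parallel φ₀, h = cos φ / cos φ₀ and k = cos φ₀ / cos φ, so h·k = 1.
At 36.9°: h = 0.7997, k = 1.250; principal scales a = 1.250, b = 0.7997.
sin(ω/2) = (a − b)/(a + b) = 0.4508/2.050 = 0.2199, so ω = 2 arcsin(0.2199) ≈ 25.4°.

25.4°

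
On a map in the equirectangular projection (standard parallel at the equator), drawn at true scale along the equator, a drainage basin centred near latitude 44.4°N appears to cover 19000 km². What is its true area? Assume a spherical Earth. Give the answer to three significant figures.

13600 km²

In the plate carrée (x = Rλ, y = Rφ), meridians are true-scale (h = 1) and parallels are stretched by k = sec φ.
Areal scale = h·k = 1 × sec φ; at 44.4°, h = 1.000, k = 1.400, so h·k = 1.400.
True area = apparent / (areal scale) = 19000 / 1.400 ≈ 13600 km².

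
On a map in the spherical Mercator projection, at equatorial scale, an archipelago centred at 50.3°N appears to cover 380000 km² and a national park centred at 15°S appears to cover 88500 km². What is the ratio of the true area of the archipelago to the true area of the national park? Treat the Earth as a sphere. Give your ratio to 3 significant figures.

On Mercator the areal scale is sec²φ, so true area = apparent × cos²φ.
True area of archipelago: 380000 × cos²(50.3°) = 380000 × 0.4080 = 155000 km².
True area of national park: 88500 × cos²(15°) = 88500 × 0.9330 = 82570 km².
Ratio = 155000 / 82570 ≈ 1.88.

1.88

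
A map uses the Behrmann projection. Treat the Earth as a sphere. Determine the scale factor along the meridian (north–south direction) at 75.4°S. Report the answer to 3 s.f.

The Behrmann projection is cylindrical equal-area with φ₀ = 30°. A cylindrical equal-area projection with standard parallel φ₀ has meridian scale h = cos φ / cos φ₀ and parallel scale k = cos φ₀ / cos φ (so areas are preserved, h·k = 1).
h = cos 75.4° / cos 30° = 0.2521/0.8660 = 0.2911.

0.291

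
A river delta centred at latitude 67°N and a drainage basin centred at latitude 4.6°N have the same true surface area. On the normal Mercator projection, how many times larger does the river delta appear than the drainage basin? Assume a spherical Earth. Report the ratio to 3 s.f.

6.51

Mercator is conformal with k = sec φ, so areal scale = k² = sec²φ.
At 67°: sec²(67°) = 1/0.3907² = 6.550.
At 4.6°: sec²(4.6°) = 1/0.9968² = 1.006.
Ratio = 6.550/1.006 = cos²(4.6°)/cos²(67°) ≈ 6.51.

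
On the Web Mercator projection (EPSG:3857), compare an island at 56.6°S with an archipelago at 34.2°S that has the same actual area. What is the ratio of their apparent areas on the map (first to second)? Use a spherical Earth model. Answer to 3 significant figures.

Mercator is conformal with k = sec φ, so areal scale = k² = sec²φ.
At 56.6°: sec²(56.6°) = 1/0.5505² = 3.300.
At 34.2°: sec²(34.2°) = 1/0.8271² = 1.462.
Ratio = 3.300/1.462 = cos²(34.2°)/cos²(56.6°) ≈ 2.26.

2.26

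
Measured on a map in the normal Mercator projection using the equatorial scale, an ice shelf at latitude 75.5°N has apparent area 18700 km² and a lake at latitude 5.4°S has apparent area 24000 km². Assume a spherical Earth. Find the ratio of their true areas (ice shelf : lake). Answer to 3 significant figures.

Since Mercator area scale is 1/cos²φ, the true area equals the apparent area multiplied by cos²φ.
True area of ice shelf: 18700 × cos²(75.5°) = 18700 × 0.06269 = 1172 km².
True area of lake: 24000 × cos²(5.4°) = 24000 × 0.9911 = 23790 km².
Ratio = 1172 / 23790 ≈ 0.0493.

0.0493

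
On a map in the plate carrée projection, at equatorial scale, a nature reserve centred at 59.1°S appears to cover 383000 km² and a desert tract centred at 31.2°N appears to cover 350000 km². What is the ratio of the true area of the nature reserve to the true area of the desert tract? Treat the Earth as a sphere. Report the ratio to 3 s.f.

0.657

Plate carrée has h = 1 and k = sec φ, giving areal scale sec φ; true area = (apparent area) · cos φ.
True area of nature reserve: 383000 × cos(59.1°) = 383000 × 0.5135 = 196700 km².
True area of desert tract: 350000 × cos(31.2°) = 350000 × 0.8554 = 299400 km².
Ratio = 196700 / 299400 ≈ 0.657.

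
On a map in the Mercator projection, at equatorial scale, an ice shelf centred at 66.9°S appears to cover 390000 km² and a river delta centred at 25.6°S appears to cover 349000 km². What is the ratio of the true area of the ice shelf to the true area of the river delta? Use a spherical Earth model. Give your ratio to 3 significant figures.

0.211

Since Mercator area scale is 1/cos²φ, the true area equals the apparent area multiplied by cos²φ.
True area of ice shelf: 390000 × cos²(66.9°) = 390000 × 0.1539 = 60030 km².
True area of river delta: 349000 × cos²(25.6°) = 349000 × 0.8133 = 283800 km².
Ratio = 60030 / 283800 ≈ 0.211.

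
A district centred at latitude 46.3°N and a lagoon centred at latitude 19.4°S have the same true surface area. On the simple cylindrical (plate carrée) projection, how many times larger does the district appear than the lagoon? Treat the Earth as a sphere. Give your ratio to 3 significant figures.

Plate carrée maps x = Rλ, y = Rφ. The meridian scale is h = 1 and the parallel scale is k = 1/cos φ = sec φ.
Areal scale at 46.3°: h·k = 1.000 × 1.447 = 1.447.
Areal scale at 19.4°: h·k = 1.000 × 1.060 = 1.060.
Ratio = 1.447/1.060 ≈ 1.37.

1.37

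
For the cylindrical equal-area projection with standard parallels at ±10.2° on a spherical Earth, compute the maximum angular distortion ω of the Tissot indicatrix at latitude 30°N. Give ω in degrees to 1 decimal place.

14.6°

A cylindrical equal-area projection with standard parallel φ₀ has meridian scale h = cos φ / cos φ₀ and parallel scale k = cos φ₀ / cos φ (so areas are preserved, h·k = 1).
At 30°: h = 0.8799, k = 1.136; principal scales a = 1.136, b = 0.8799.
sin(ω/2) = (a − b)/(a + b) = 0.2565/2.016 = 0.1272, so ω = 2 arcsin(0.1272) ≈ 14.6°.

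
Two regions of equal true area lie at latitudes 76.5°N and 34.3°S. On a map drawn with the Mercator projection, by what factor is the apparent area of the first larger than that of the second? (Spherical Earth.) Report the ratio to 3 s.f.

12.5

Mercator is conformal with k = sec φ, so areal scale = k² = sec²φ.
At 76.5°: sec²(76.5°) = 1/0.2334² = 18.35.
At 34.3°: sec²(34.3°) = 1/0.8261² = 1.465.
Ratio = 18.35/1.465 = cos²(34.3°)/cos²(76.5°) ≈ 12.5.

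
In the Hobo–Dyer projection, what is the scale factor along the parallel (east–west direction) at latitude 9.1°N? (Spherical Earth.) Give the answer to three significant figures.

The Hobo–Dyer projection is cylindrical equal-area with φ₀ = 37.5°. For cylindrical equal-area with standard parallel φ₀, h = cos φ / cos φ₀ and k = cos φ₀ / cos φ, so h·k = 1.
k = cos 37.5° / cos 9.1° = 0.7934/0.9874 = 0.8035.

0.803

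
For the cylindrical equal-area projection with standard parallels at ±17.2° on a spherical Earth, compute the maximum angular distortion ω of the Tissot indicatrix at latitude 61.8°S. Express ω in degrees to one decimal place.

74.7°

A cylindrical equal-area projection with standard parallel φ₀ has meridian scale h = cos φ / cos φ₀ and parallel scale k = cos φ₀ / cos φ (so areas are preserved, h·k = 1).
At 61.8°: h = 0.4947, k = 2.022; principal scales a = 2.022, b = 0.4947.
sin(ω/2) = (a − b)/(a + b) = 1.527/2.516 = 0.6068, so ω = 2 arcsin(0.6068) ≈ 74.7°.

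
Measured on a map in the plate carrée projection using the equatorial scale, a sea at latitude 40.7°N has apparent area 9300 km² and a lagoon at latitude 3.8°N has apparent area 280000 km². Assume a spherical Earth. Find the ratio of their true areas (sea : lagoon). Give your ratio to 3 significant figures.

0.0252

On the plate carrée, areal scale = h·k = 1 × sec φ, so true area = apparent × cos φ.
True area of sea: 9300 × cos(40.7°) = 9300 × 0.7581 = 7051 km².
True area of lagoon: 280000 × cos(3.8°) = 280000 × 0.9978 = 279400 km².
Ratio = 7051 / 279400 ≈ 0.0252.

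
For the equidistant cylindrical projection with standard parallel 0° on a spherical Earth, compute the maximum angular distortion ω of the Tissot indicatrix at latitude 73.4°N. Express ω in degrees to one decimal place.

Plate carrée maps x = Rλ, y = Rφ. The meridian scale is h = 1 and the parallel scale is k = 1/cos φ = sec φ.
At 73.4°: h = 1.000, k = 3.500; principal scales a = 3.500, b = 1.000.
sin(ω/2) = (a − b)/(a + b) = 2.500/4.500 = 0.5556, so ω = 2 arcsin(0.5556) ≈ 67.5°.

67.5°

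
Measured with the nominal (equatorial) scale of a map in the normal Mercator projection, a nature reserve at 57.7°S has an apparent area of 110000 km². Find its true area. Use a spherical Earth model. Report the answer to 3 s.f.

31400 km²

The Mercator projection is conformal; its linear scale factor is the same in every direction and equals sec φ = 1/cos φ.
Areal scale = k² = sec²φ = 1/cos²(57.7°) = 1/0.5344² = 3.502.
True area = apparent / (areal scale) = 110000 / 3.502 ≈ 31400 km².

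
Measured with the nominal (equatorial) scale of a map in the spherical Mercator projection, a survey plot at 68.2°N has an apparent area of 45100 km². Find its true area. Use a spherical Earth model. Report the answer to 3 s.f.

Mercator is conformal, so the point scale is isotropic: h = k = sec φ = 1/cos φ.
Areal scale = k² = sec²φ = 1/cos²(68.2°) = 1/0.3714² = 7.251.
True area = apparent / (areal scale) = 45100 / 7.251 ≈ 6220 km².

6220 km²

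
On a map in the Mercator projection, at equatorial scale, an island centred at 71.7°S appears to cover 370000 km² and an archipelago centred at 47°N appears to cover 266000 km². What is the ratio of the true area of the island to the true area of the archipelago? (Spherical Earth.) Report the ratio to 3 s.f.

Mercator's areal exaggeration is sec²φ; hence true area = (apparent area) · cos²φ.
True area of island: 370000 × cos²(71.7°) = 370000 × 0.09859 = 36480 km².
True area of archipelago: 266000 × cos²(47°) = 266000 × 0.4651 = 123700 km².
Ratio = 36480 / 123700 ≈ 0.295.

0.295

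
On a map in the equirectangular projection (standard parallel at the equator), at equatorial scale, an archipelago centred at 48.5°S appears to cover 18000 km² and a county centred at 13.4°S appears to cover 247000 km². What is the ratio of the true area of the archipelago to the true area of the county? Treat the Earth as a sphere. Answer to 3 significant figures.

0.0496

Plate carrée has h = 1 and k = sec φ, giving areal scale sec φ; true area = (apparent area) · cos φ.
True area of archipelago: 18000 × cos(48.5°) = 18000 × 0.6626 = 11930 km².
True area of county: 247000 × cos(13.4°) = 247000 × 0.9728 = 240300 km².
Ratio = 11930 / 240300 ≈ 0.0496.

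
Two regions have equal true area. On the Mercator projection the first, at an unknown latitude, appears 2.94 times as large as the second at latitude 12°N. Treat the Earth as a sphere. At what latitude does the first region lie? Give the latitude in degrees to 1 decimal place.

55.2°

For equal true areas on Mercator, apparent areas scale as sec²φ, so the ratio is cos²φ₂ / cos²φ₁.
cos²φ₂ / cos²φ₁ = 2.94  ⇒  cos φ₁ = cos 12° / √2.94 = 0.9781/1.715 = 0.5705.
φ₁ = arccos(0.5705) ≈ 55.2°.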